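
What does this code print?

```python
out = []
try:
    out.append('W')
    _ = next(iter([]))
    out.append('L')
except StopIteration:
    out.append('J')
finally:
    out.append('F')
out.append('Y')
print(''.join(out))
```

Execution trace: 'W' (try body) → 'J' (except StopIteration) → 'F' (finally) → 'Y' (after the try/except). Output: WJFY

Answer: WJFY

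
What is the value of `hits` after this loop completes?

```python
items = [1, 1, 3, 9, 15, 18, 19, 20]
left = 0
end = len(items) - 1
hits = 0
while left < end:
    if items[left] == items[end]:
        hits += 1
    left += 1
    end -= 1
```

Count matching pairs from ends
`hits` takes the values: 0

Answer: 0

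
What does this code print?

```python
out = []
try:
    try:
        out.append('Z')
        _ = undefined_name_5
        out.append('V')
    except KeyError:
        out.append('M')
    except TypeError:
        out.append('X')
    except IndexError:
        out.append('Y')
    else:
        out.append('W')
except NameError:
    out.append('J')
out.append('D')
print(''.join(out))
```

Execution trace: 'Z' (try body) → 'J' (outer except NameError) → 'D' (after the try/except). Output: ZJD

Answer: ZJD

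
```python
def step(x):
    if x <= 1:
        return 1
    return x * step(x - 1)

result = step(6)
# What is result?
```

step(6) = 6 * 5 * 4 * 3 * 2 * 1 = 720

Answer: 720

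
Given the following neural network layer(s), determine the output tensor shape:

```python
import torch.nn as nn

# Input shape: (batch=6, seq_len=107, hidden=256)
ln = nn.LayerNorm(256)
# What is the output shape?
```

Input: (6, 107, 256) -> Output: (6, 107, 256)

Answer: (6, 107, 256)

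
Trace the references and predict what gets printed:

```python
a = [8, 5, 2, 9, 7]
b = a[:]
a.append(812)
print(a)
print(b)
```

Key concept: slice [:] creates copy.
Step by step:
`a = [8, 5, 2, 9, 7]` → a = [8, 5, 2, 9, 7]
`b = a[:]` → b = [8, 5, 2, 9, 7]
`a.append(812)` → a = [8, 5, 2, 9, 7, 812]
`print(a)` → prints [8, 5, 2, 9, 7, 812]
`print(b)` → prints [8, 5, 2, 9, 7]

Answer:
[8, 5, 2, 9, 7, 812]
[8, 5, 2, 9, 7]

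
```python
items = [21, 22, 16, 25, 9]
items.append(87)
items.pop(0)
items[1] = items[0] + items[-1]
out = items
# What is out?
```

Trace:
`items = [21, 22, 16, 25, 9]` → items = [21, 22, 16, 25, 9]
`items.append(87)` → items = [21, 22, 16, 25, 9, 87]
`items.pop(0)` → items = [22, 16, 25, 9, 87]
`items[1] = items[0] + items[-1]` → items = [22, 109, 25, 9, 87]
`out = items` → out = [22, 109, 25, 9, 87]
So out = [22, 109, 25, 9, 87]

Answer: [22, 109, 25, 9, 87]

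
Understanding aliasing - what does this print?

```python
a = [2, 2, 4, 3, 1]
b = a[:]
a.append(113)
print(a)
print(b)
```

Key concept: slice [:] creates copy.
Step by step:
`a = [2, 2, 4, 3, 1]` → a = [2, 2, 4, 3, 1]
`b = a[:]` → b = [2, 2, 4, 3, 1]
`a.append(113)` → a = [2, 2, 4, 3, 1, 113]
`print(a)` → prints [2, 2, 4, 3, 1, 113]
`print(b)` → prints [2, 2, 4, 3, 1]

Answer:
[2, 2, 4, 3, 1, 113]
[2, 2, 4, 3, 1]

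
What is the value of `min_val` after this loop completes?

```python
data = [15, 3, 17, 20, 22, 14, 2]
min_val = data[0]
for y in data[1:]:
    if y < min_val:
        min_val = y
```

Minimum of [15, 3, 17, 20, 22, 14, 2]
`min_val` takes the values: 15 → 3 → 2

Answer: 2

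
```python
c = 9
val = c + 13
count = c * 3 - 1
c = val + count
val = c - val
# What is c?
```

Trace:
`c = 9` → c = 9
`val = c + 13` → val = 22
`count = c * 3 - 1` → count = 26
`c = val + count` → c = 48
`val = c - val` → val = 26
So c = 48

Answer: 48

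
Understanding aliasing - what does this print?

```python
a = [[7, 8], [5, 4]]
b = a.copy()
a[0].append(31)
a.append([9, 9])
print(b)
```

Key concept: shallow copy with nested lists.
Step by step:
`a = [[7, 8], [5, 4]]` → a = [[7, 8], [5, 4]]
`b = a.copy()` → b = [[7, 8], [5, 4]]
`a[0].append(31)` → a = [[7, 8, 31], [5, 4]]; b = [[7, 8, 31], [5, 4]]
`a.append([9, 9])` → a = [[7, 8, 31], [5, 4], [9, 9]]
`print(b)` → prints [[7, 8, 31], [5, 4]]

Answer: [[7, 8, 31], [5, 4]]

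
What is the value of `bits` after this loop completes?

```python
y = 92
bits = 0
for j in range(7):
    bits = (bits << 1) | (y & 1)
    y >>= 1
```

Reverse lowest 7 bits of 92
`bits` takes the values: 0 → 1 → 3 → 7 → 14 → 29

Answer: 29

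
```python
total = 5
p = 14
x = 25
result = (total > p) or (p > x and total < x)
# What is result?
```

Trace:
`total = 5` → total = 5
`p = 14` → p = 14
`x = 25` → x = 25
`result = (total > p) or (p > x and total < x)` → result = False
So result = False

Answer: False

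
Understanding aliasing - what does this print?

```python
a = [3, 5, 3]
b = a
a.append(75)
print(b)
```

Key concept: basic list aliasing.
Step by step:
`a = [3, 5, 3]` → a = [3, 5, 3]
`b = a` → b = [3, 5, 3] (same object as a)
`a.append(75)` → a = [3, 5, 3, 75] (same object as b); b = [3, 5, 3, 75] (same object as a)
`print(b)` → prints [3, 5, 3, 75]

Answer: [3, 5, 3, 75]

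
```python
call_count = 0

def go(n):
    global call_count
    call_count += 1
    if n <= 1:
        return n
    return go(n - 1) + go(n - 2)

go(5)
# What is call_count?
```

Calls(n) = 1 + Calls(n-1) + Calls(n-2); Calls(0)=Calls(1)=1. For n=5 this gives 15.

Answer: 15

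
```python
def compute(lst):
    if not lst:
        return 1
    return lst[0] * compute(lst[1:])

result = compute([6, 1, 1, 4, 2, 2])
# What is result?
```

Product over [6, 1, 1, 4, 2, 2] = 6 * 1 * 1 * 4 * 2 * 2 = 96

Answer: 96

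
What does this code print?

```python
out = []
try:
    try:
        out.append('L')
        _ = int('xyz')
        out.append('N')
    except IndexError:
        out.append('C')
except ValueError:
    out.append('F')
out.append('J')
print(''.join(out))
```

Execution trace: 'L' (inner try body) → 'F' (outer except ValueError) → 'J' (after the try/except). Output: LFJ

Answer: LFJ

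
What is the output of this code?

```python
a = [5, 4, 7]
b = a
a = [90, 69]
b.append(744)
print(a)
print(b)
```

Key concept: rebinding vs mutation: a is rebound to a new list, b still points at the original.
Step by step:
`a = [5, 4, 7]` → a = [5, 4, 7]
`b = a` → b = [5, 4, 7] (same object as a)
`a = [90, 69]` → a = [90, 69]
`b.append(744)` → b = [5, 4, 7, 744]
`print(a)` → prints [90, 69]
`print(b)` → prints [5, 4, 7, 744]

Answer:
[90, 69]
[5, 4, 7, 744]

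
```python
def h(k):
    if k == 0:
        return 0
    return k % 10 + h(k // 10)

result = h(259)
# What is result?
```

Sum of digits of 259: 9 + 5 + 2 = 16

Answer: 16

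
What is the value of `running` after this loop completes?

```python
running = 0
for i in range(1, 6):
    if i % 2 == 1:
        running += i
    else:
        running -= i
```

Add odd, subtract even
`running` takes the values: 0 → 1 → -1 → 2 → -2 → 3

Answer: 3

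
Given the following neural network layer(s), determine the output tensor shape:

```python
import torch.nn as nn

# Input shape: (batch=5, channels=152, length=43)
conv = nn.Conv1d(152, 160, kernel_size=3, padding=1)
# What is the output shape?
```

Input: (5, 152, 43) -> Output: (5, 160, 43)

Answer: (5, 160, 43)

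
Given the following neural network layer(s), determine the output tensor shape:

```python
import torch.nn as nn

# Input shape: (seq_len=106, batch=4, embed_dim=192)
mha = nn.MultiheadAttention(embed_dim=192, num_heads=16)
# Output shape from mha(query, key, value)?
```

Input: (106, 4, 192) -> Output: (106, 4, 192)

Answer: (106, 4, 192)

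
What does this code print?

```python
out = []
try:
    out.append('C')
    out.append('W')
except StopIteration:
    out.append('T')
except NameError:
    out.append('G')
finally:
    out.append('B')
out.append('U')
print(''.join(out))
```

Execution trace: 'C' (try body) → 'W' (try body, no exception) → 'B' (finally) → 'U' (after the try/except). Output: CWBU

Answer: CWBU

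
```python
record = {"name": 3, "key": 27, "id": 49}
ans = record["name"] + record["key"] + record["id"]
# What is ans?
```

Trace:
`record = {"name": 3, "key": 27, "id": 49}` → record = {'name': 3, 'key': 27, 'id': 49}
`ans = record["name"] + record["key"] + record["id"]` → ans = 79
So ans = 79

Answer: 79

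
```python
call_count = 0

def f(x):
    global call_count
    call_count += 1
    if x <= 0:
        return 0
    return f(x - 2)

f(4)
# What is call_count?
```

Linear recursion stepping by 2: 3 calls from x=4 down to ≤0.

Answer: 3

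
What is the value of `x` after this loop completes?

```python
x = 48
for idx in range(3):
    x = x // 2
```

Halve 3 times: 48 // 2^3 = 6
`x` takes the values: 48 → 24 → 12 → 6

Answer: 6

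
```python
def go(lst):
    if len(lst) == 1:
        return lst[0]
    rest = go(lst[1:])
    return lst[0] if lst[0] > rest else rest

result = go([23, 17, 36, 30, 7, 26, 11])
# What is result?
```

Recursive max over [23, 17, 36, 30, 7, 26, 11] = 36

Answer: 36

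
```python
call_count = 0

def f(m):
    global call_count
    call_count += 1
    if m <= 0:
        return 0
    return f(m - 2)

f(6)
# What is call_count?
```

Linear recursion stepping by 2: 4 calls from m=6 down to ≤0.

Answer: 4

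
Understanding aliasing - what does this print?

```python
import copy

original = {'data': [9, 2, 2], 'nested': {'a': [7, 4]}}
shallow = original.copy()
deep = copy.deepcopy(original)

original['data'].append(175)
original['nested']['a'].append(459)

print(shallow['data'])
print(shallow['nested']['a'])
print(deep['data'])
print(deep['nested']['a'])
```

Key concept: comparing shallow vs deep copy.
Step by step:
`original = {'data': [9, 2, 2], 'nested': {'a': [7, 4]}}` → original = {'data': [9, 2, 2], 'nested': {'a': [7, 4]}}
`shallow = original.copy()` → shallow = {'data': [9, 2, 2], 'nested': {'a': [7, 4]}}
`deep = copy.deepcopy(original)` → deep = {'data': [9, 2, 2], 'nested': {'a': [7, 4]}}
`original['data'].append(175)` → original = {'data': [9, 2, 2, 175], 'nested': {'a': [7, 4]}}; shallow = {'data': [9, 2, 2, 175], 'nested': {'a': [7, 4]}}
`original['nested']['a'].append(459)` → original = {'data': [9, 2, 2, 175], 'nested': {'a': [7, 4, 459]}}; shallow = {'data': [9, 2, 2, 175], 'nested': {'a': [7, 4, 459]}}
`print(shallow['data'])` → prints [9, 2, 2, 175]
`print(shallow['nested']['a'])` → prints [7, 4, 459]
`print(deep['data'])` → prints [9, 2, 2]
`print(deep['nested']['a'])` → prints [7, 4]

Answer:
[9, 2, 2, 175]
[7, 4, 459]
[9, 2, 2]
[7, 4]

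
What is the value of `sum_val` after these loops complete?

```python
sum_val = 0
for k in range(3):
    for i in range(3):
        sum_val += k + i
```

Sum of all k+i for k,i in 3x3
`sum_val` takes the values: 0 → 1 → 3 → 4 → 6 → 9 → 11 → 14 → 18

Answer: 18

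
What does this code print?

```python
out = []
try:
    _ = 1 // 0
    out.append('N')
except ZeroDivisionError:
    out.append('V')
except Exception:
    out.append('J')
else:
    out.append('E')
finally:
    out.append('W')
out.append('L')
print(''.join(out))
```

Execution trace: 'V' (except ZeroDivisionError) → 'W' (finally) → 'L' (after the try/except). Output: VWL

Answer: VWL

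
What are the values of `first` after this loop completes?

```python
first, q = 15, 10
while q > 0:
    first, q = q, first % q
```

GCD of 15 and 10
`first` takes the values: 15 → 10 → 5

Answer: 5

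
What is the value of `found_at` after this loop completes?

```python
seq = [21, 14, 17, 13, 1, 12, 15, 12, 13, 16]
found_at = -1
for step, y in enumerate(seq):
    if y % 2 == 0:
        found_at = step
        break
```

First even number index in [21, 14, 17, 13, 1, 12, 15, 12, 13, 16]
`found_at` takes the values: -1 → 1

Answer: 1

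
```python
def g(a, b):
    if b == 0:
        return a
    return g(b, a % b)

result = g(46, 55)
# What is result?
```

g(46, 55) -> g(55, 46) -> g(46, 9) -> g(9, 1) -> g(1, 0) -> 1

Answer: 1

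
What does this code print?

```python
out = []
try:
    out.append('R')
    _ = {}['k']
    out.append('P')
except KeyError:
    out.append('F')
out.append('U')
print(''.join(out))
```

Execution trace: 'R' (try body) → 'F' (except KeyError) → 'U' (after the try/except). Output: RFU

Answer: RFU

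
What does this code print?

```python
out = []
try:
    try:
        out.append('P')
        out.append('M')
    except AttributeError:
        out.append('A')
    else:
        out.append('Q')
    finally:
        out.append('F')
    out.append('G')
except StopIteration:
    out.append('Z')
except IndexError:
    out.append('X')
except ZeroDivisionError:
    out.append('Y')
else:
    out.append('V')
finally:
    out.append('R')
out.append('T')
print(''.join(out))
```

Execution trace: 'P' (inner try body) → 'M' (inner try body, no exception) → 'Q' (inner else) → 'F' (inner finally) → 'G' (try body, no exception) → 'V' (else) → 'R' (finally) → 'T' (after the try/except). Output: PMQFGVRT

Answer: PMQFGVRT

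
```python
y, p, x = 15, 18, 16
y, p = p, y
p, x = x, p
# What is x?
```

Trace:
`y, p, x = 15, 18, 16` → y = 15; p = 18; x = 16
`y, p = p, y` → y = 18; p = 15
`p, x = x, p` → p = 16; x = 15
So x = 15

Answer: 15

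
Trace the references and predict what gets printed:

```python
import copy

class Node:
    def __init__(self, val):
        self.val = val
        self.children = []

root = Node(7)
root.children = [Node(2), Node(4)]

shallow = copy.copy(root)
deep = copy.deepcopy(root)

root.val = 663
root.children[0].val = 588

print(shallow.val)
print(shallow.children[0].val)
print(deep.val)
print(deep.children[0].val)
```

Key concept: deep copy with custom objects.
Step by step:
`root = Node(7)` → root = Node(val=7, children=[])
`root.children = [Node(2), Node(4)]` → root = Node(val=7, children=[Node(val=2, children=[]), Node(val=4, children=[])])
`shallow = copy.copy(root)` → shallow = Node(val=7, children=[Node(val=2, children=[]), Node(val=4, children=[])])
`deep = copy.deepcopy(root)` → deep = Node(val=7, children=[Node(val=2, children=[]), Node(val=4, children=[])])
`root.val = 663` → root = Node(val=663, children=[Node(val=2, children=[]), Node(val=4, children=[])])
`root.children[0].val = 588` → root = Node(val=663, children=[Node(val=588, children=[]), Node(val=4, children=[])]); shallow = Node(val=7, children=[Node(val=588, children=[]), Node(val=4, children=[])])
`print(shallow.val)` → prints 7
`print(shallow.children[0].val)` → prints 588
`print(deep.val)` → prints 7
`print(deep.children[0].val)` → prints 2

Answer:
7
588
7
2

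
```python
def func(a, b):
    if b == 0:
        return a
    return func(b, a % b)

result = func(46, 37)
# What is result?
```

func(46, 37) -> func(37, 9) -> func(9, 1) -> func(1, 0) -> 1

Answer: 1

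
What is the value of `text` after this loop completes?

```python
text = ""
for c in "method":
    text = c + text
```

Reverse 'method'
`text` takes the values: "" → "m" → "em" → "tem" → "htem" → "ohtem" → "dohtem"

Answer: "dohtem"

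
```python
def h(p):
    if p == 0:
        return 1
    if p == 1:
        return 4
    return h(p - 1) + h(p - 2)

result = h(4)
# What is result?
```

Build up from base cases: h(0)=1, h(1)=4, h(2)=5, h(3)=9, h(4)=14

Answer: 14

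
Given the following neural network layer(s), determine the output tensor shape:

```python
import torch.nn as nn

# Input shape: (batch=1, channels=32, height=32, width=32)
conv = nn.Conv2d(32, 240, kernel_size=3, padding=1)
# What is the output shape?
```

Input: (1, 32, 32, 32) -> Output: (1, 240, 32, 32)

Answer: (1, 240, 32, 32)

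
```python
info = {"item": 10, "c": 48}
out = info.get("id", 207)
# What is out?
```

Trace:
`info = {"item": 10, "c": 48}` → info = {'item': 10, 'c': 48}
`out = info.get("id", 207)` → out = 207
So out = 207

Answer: 207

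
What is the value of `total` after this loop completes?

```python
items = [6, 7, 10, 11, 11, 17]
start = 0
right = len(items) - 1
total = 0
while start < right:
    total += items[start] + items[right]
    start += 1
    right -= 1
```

Sum of pairs from ends
`total` takes the values: 0 → 23 → 41 → 62

Answer: 62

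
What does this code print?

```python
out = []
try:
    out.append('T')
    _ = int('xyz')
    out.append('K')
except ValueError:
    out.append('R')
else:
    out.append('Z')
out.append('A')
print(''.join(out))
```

Execution trace: 'T' (try body) → 'R' (except ValueError) → 'A' (after the try/except). Output: TRA

Answer: TRA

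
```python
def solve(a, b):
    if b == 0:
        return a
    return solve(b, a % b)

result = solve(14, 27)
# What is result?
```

solve(14, 27) -> solve(27, 14) -> solve(14, 13) -> solve(13, 1) -> solve(1, 0) -> 1

Answer: 1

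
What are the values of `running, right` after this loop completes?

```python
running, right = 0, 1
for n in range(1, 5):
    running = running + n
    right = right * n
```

Sum and factorial of 1 to 4
`running, right` takes the values: (0, 1) → (1, 1) → (3, 1) → (3, 2) → (6, 2) → (6, 6) → (10, 6) → (10, 24)

Answer: 10, 24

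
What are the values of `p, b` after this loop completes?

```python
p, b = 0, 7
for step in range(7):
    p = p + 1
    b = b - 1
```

p goes 0→7, b goes 7→0
`p, b` takes the values: (0, 7) → (1, 7) → (1, 6) → (2, 6) → (2, 5) → (3, 5) → (3, 4) → (4, 4) → (4, 3) → (5, 3) → (5, 2) → (6, 2) → (6, 1) → (7, 1) → (7, 0)

Answer: 7, 0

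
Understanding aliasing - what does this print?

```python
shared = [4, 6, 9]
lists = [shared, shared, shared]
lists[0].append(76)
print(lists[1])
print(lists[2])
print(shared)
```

Key concept: list of same reference.
Step by step:
`shared = [4, 6, 9]` → shared = [4, 6, 9]
`lists = [shared, shared, shared]` → lists = [[4, 6, 9], [4, 6, 9], [4, 6, 9]]
`lists[0].append(76)` → shared = [4, 6, 9, 76]; lists = [[4, 6, 9, 76], [4, 6, 9, 76], [4, 6, 9, 76]]
`print(lists[1])` → prints [4, 6, 9, 76]
`print(lists[2])` → prints [4, 6, 9, 76]
`print(shared)` → prints [4, 6, 9, 76]

Answer:
[4, 6, 9, 76]
[4, 6, 9, 76]
[4, 6, 9, 76]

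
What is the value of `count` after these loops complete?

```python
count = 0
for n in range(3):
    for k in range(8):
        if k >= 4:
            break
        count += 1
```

Inner breaks at 4, outer runs 3 times
`count` takes the values: 0 → 1 → 2 → 3 → 4 → 5 → 6 → 7 → 8 → 9 → 10 → 11 → 12

Answer: 12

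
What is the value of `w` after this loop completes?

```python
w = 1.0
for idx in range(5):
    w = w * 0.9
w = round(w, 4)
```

Exponential decay: 1.0 * 0.9^5
`w` takes the values: 1.0 → 0.9 → 0.81 → 0.729 → 0.6561 → 0.59049 → 0.5905

Answer: 0.5905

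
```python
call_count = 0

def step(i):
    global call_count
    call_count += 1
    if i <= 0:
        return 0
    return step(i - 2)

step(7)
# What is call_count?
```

Linear recursion stepping by 2: 5 calls from i=7 down to ≤0.

Answer: 5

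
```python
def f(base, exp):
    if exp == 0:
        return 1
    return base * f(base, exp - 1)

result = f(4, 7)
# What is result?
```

f(4, 7) = 4 * 4 * 4 * 4 * 4 * 4 * 4 = 16384

Answer: 16384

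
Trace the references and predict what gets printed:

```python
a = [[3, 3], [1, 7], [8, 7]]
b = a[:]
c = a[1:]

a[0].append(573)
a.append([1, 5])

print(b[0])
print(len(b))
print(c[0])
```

Key concept: slice with nested mutation.
Step by step:
`a = [[3, 3], [1, 7], [8, 7]]` → a = [[3, 3], [1, 7], [8, 7]]
`b = a[:]` → b = [[3, 3], [1, 7], [8, 7]]
`c = a[1:]` → c = [[1, 7], [8, 7]]
`a[0].append(573)` → a = [[3, 3, 573], [1, 7], [8, 7]]; b = [[3, 3, 573], [1, 7], [8, 7]]
`a.append([1, 5])` → a = [[3, 3, 573], [1, 7], [8, 7], [1, 5]]
`print(b[0])` → prints [3, 3, 573]
`print(len(b))` → prints 3
`print(c[0])` → prints [1, 7]

Answer:
[3, 3, 573]
3
[1, 7]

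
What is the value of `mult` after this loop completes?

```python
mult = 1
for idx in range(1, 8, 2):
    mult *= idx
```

Product of 1, 3, 5, ... up to 7
`mult` takes the values: 1 → 3 → 15 → 105

Answer: 105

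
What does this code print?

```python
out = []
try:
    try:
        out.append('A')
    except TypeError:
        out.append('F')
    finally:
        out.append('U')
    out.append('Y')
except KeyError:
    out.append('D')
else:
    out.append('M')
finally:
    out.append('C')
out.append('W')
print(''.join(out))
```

Execution trace: 'A' (inner try body, no exception) → 'U' (inner finally) → 'Y' (try body, no exception) → 'M' (else) → 'C' (finally) → 'W' (after the try/except). Output: AUYMCW

Answer: AUYMCW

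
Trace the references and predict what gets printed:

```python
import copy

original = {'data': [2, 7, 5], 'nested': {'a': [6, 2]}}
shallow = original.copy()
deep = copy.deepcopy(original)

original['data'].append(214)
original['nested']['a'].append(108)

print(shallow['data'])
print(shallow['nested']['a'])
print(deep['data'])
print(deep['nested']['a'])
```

Key concept: comparing shallow vs deep copy.
Step by step:
`original = {'data': [2, 7, 5], 'nested': {'a': [6, 2]}}` → original = {'data': [2, 7, 5], 'nested': {'a': [6, 2]}}
`shallow = original.copy()` → shallow = {'data': [2, 7, 5], 'nested': {'a': [6, 2]}}
`deep = copy.deepcopy(original)` → deep = {'data': [2, 7, 5], 'nested': {'a': [6, 2]}}
`original['data'].append(214)` → original = {'data': [2, 7, 5, 214], 'nested': {'a': [6, 2]}}; shallow = {'data': [2, 7, 5, 214], 'nested': {'a': [6, 2]}}
`original['nested']['a'].append(108)` → original = {'data': [2, 7, 5, 214], 'nested': {'a': [6, 2, 108]}}; shallow = {'data': [2, 7, 5, 214], 'nested': {'a': [6, 2, 108]}}
`print(shallow['data'])` → prints [2, 7, 5, 214]
`print(shallow['nested']['a'])` → prints [6, 2, 108]
`print(deep['data'])` → prints [2, 7, 5]
`print(deep['nested']['a'])` → prints [6, 2]

Answer:
[2, 7, 5, 214]
[6, 2, 108]
[2, 7, 5]
[6, 2]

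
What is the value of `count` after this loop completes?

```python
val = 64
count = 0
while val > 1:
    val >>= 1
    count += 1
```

Count right shifts until 1
`count` takes the values: 0 → 1 → 2 → 3 → 4 → 5 → 6

Answer: 6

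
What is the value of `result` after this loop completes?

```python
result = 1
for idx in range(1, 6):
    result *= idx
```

5! = 120
`result` takes the values: 1 → 2 → 6 → 24 → 120

Answer: 120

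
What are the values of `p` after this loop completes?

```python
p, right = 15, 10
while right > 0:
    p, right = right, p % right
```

GCD of 15 and 10
`p` takes the values: 15 → 10 → 5

Answer: 5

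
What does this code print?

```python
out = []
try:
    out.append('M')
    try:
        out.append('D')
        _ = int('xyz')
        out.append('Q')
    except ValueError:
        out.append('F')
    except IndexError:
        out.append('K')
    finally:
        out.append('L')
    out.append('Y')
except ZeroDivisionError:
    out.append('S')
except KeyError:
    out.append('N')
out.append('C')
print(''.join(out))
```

Execution trace: 'M' (try body) → 'D' (inner try body) → 'F' (inner except ValueError) → 'L' (inner finally) → 'Y' (try body, no exception) → 'C' (after the try/except). Output: MDFLYC

Answer: MDFLYC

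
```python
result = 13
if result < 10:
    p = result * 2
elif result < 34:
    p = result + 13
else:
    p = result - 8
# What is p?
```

Trace:
`result = 13` → result = 13
`if result < 10: ...` → result < 10 is False, result < 34 is True → p = 26
So p = 26

Answer: 26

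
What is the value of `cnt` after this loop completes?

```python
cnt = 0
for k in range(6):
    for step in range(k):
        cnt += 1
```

Triangle number: 0+1+2+...+5
`cnt` takes the values: 0 → 1 → 2 → 3 → 4 → 5 → 6 → 7 → 8 → 9 → 10 → 11 → 12 → 13 → 14 → 15

Answer: 15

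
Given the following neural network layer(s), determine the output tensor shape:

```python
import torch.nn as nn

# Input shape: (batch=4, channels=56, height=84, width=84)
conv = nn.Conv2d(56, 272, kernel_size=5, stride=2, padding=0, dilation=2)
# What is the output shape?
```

Input: (4, 56, 84, 84) -> Output: (4, 272, 38, 38)

Answer: (4, 272, 38, 38)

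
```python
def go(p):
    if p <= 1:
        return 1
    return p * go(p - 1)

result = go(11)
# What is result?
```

go(11) = 11 * 10 * 9 * 8 * 7 * 6 * 5 * 4 * 3 * 2 * 1 = 39916800

Answer: 39916800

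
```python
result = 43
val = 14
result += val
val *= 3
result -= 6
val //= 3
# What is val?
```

Trace:
`result = 43` → result = 43
`val = 14` → val = 14
`result += val` → result = 57
`val *= 3` → val = 42
`result -= 6` → result = 51
`val //= 3` → val = 14
So val = 14

Answer: 14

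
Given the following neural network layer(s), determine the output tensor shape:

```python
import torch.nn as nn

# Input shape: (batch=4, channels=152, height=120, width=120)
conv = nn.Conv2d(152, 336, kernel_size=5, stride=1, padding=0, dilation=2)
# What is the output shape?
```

Input: (4, 152, 120, 120) -> Output: (4, 336, 112, 112)

Answer: (4, 336, 112, 112)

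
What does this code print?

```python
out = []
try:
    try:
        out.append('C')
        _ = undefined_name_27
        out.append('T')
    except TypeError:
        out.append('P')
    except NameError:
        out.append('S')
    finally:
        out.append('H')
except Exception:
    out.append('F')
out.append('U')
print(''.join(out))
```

Execution trace: 'C' (inner try body) → 'S' (inner except NameError) → 'H' (inner finally) → 'U' (after the try/except). Output: CSHU

Answer: CSHU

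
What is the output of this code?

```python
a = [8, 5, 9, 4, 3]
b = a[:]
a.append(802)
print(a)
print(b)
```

Key concept: slice [:] creates copy.
Step by step:
`a = [8, 5, 9, 4, 3]` → a = [8, 5, 9, 4, 3]
`b = a[:]` → b = [8, 5, 9, 4, 3]
`a.append(802)` → a = [8, 5, 9, 4, 3, 802]
`print(a)` → prints [8, 5, 9, 4, 3, 802]
`print(b)` → prints [8, 5, 9, 4, 3]

Answer:
[8, 5, 9, 4, 3, 802]
[8, 5, 9, 4, 3]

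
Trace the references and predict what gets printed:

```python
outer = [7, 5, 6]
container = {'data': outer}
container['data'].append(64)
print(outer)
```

Key concept: dict holds reference to list.
Step by step:
`outer = [7, 5, 6]` → outer = [7, 5, 6]
`container = {'data': outer}` → container = {'data': [7, 5, 6]}
`container['data'].append(64)` → outer = [7, 5, 6, 64]; container = {'data': [7, 5, 6, 64]}
`print(outer)` → prints [7, 5, 6, 64]

Answer: [7, 5, 6, 64]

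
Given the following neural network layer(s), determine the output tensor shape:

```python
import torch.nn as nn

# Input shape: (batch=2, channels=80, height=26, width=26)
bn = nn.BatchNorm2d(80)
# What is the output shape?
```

Input: (2, 80, 26, 26) -> Output: (2, 80, 26, 26)

Answer: (2, 80, 26, 26)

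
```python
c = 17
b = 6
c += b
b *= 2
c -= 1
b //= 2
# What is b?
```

Trace:
`c = 17` → c = 17
`b = 6` → b = 6
`c += b` → c = 23
`b *= 2` → b = 12
`c -= 1` → c = 22
`b //= 2` → b = 6
So b = 6

Answer: 6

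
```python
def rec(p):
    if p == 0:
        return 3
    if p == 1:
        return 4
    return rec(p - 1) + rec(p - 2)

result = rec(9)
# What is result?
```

Build up from base cases: rec(0)=3, rec(1)=4, rec(2)=7, rec(3)=11, rec(4)=18, rec(5)=29, rec(6)=47, ..., rec(9)=199

Answer: 199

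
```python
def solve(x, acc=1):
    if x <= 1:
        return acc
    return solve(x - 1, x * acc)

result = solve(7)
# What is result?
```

Accumulator trace (n, acc): (7, 1) -> (6, 7) -> (5, 42) -> (4, 210) -> (3, 840) -> (2, 2520) -> (1, 5040) -> return 5040

Answer: 5040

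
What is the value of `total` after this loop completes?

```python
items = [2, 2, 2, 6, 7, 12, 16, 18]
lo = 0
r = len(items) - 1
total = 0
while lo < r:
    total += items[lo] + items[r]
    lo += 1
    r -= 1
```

Sum of pairs from ends
`total` takes the values: 0 → 20 → 38 → 52 → 65

Answer: 65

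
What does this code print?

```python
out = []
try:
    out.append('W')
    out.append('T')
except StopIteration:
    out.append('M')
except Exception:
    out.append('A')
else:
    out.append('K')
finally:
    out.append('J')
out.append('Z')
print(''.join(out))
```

Execution trace: 'W' (try body) → 'T' (try body, no exception) → 'K' (else) → 'J' (finally) → 'Z' (after the try/except). Output: WTKJZ

Answer: WTKJZ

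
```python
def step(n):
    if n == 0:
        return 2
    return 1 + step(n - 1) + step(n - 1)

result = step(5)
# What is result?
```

step(n) = 1 + 2·step(n-1), step(0)=2. Closed form: (2+1)·2^5 - 1 = 95.

Answer: 95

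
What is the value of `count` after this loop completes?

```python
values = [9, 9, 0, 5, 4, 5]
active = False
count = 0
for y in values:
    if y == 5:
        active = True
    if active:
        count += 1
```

Count elements after first 5 in [9, 9, 0, 5, 4, 5]
`count` takes the values: 0 → 1 → 2 → 3

Answer: 3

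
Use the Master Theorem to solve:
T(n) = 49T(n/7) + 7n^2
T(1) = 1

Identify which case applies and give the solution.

a=49, b=7, f(n)=7n^2. log_7(49) = 2. Since c=2 = 2, Case 2 applies: T(n) = Θ(n^log_b(a) · log n) = O(n^2 log n).

Answer: O(n^2 log n) - Case 2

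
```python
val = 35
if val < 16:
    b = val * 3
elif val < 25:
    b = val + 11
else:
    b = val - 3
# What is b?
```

Trace:
`val = 35` → val = 35
`if val < 16: ...` → val < 16 is False, val < 25 is False, take else branch → b = 32
So b = 32

Answer: 32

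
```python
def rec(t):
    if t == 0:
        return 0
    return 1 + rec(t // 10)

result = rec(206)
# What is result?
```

Count of digits of 206: 3

Answer: 3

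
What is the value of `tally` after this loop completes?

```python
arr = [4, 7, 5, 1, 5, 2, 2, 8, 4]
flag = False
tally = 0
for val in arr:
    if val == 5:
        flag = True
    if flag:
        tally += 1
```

Count elements after first 5 in [4, 7, 5, 1, 5, 2, 2, 8, 4]
`tally` takes the values: 0 → 1 → 2 → 3 → 4 → 5 → 6 → 7

Answer: 7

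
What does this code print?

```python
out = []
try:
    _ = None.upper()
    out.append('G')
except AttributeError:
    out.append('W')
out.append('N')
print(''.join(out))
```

Execution trace: 'W' (except AttributeError) → 'N' (after the try/except). Output: WN

Answer: WN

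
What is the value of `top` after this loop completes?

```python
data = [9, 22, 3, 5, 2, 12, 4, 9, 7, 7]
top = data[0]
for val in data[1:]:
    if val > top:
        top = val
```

Maximum of [9, 22, 3, 5, 2, 12, 4, 9, 7, 7]
`top` takes the values: 9 → 22

Answer: 22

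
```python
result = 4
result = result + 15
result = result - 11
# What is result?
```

Trace:
`result = 4` → result = 4
`result = result + 15` → result = 19
`result = result - 11` → result = 8
So result = 8

Answer: 8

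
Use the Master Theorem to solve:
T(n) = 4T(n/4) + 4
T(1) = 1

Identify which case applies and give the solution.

a=4, b=4, f(n)=4. log_4(4) = 1. Since c=0 < 1, Case 1 applies: T(n) = Θ(n^log_b(a)) = O(n).

Answer: O(n) - Case 1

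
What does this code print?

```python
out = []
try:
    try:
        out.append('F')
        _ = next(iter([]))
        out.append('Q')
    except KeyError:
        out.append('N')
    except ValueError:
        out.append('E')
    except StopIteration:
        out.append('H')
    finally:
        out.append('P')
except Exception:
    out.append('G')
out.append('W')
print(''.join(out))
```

Execution trace: 'F' (inner try body) → 'H' (inner except StopIteration) → 'P' (inner finally) → 'W' (after the try/except). Output: FHPW

Answer: FHPW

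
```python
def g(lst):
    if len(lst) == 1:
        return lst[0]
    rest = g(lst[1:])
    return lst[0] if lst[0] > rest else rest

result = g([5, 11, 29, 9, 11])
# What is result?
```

Recursive max over [5, 11, 29, 9, 11] = 29

Answer: 29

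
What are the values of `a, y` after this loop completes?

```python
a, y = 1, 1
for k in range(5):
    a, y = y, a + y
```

Fibonacci: after 5 iterations
`a, y` takes the values: (1, 1) → (1, 2) → (2, 3) → (3, 5) → (5, 8) → (8, 13)

Answer: 8, 13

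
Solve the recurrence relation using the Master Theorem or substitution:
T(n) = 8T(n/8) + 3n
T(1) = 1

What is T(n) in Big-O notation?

By Master Theorem: a=8, b=8, f(n)=3n. Since log_8(8) = 1 and f(n) = Θ(n^1), Case 2 applies. T(n) = O(n log n).

Answer: O(n log n)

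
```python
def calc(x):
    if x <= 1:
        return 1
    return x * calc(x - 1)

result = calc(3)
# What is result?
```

calc(3) = 3 * 2 * 1 = 6

Answer: 6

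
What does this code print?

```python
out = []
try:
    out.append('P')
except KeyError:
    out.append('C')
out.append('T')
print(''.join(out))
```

Execution trace: 'P' (try body, no exception) → 'T' (after the try/except). Output: PT

Answer: PT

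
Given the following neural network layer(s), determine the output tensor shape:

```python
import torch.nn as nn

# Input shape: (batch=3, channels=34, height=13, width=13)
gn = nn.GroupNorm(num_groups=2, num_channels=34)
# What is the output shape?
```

Input: (3, 34, 13, 13) -> Output: (3, 34, 13, 13)

Answer: (3, 34, 13, 13)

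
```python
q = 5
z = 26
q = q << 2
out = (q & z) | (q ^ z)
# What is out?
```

Trace:
`q = 5` → q = 5
`z = 26` → z = 26
`q = q << 2` → q = 20
`out = (q & z) | (q ^ z)` → out = 30
So out = 30

Answer: 30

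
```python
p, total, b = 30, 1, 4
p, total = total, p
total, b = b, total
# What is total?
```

Trace:
`p, total, b = 30, 1, 4` → p = 30; total = 1; b = 4
`p, total = total, p` → p = 1; total = 30
`total, b = b, total` → total = 4; b = 30
So total = 4

Answer: 4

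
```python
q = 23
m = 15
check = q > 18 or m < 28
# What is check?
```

Trace:
`q = 23` → q = 23
`m = 15` → m = 15
`check = q > 18 or m < 28` → check = True
So check = True

Answer: True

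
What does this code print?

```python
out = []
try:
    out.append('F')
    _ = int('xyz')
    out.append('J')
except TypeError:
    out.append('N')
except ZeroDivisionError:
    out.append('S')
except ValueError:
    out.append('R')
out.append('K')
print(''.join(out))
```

Execution trace: 'F' (try body) → 'R' (except ValueError) → 'K' (after the try/except). Output: FRK

Answer: FRK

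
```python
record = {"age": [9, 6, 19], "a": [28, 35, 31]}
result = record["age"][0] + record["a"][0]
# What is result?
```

Trace:
`record = {"age": [9, 6, 19], "a": [28, 35, 31]}` → record = {'age': [9, 6, 19], 'a': [28, 35, 31]}
`result = record["age"][0] + record["a"][0]` → result = 37
So result = 37

Answer: 37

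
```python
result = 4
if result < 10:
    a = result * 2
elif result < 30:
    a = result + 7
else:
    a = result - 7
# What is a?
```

Trace:
`result = 4` → result = 4
`if result < 10: ...` → result < 10 is True → a = 8
So a = 8

Answer: 8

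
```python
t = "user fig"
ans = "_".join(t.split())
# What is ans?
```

Trace:
`t = "user fig"` → t = 'user fig'
`ans = "_".join(t.split())` → ans = 'user_fig'
So ans = 'user_fig'

Answer: 'user_fig'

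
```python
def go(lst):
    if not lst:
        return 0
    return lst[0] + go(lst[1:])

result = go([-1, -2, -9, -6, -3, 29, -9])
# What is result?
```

(-1) + (-2) + (-9) + (-6) + (-3) + 29 + (-9) + 0 = -1

Answer: -1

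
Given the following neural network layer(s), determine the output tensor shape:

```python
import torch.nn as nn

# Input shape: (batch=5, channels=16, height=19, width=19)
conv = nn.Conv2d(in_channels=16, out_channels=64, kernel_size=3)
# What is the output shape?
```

Input: (5, 16, 19, 19) -> Output: (5, 64, 17, 17)

Answer: (5, 64, 17, 17)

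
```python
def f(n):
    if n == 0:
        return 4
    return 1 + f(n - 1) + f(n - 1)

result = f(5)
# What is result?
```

f(n) = 1 + 2·f(n-1), f(0)=4. Closed form: (4+1)·2^5 - 1 = 159.

Answer: 159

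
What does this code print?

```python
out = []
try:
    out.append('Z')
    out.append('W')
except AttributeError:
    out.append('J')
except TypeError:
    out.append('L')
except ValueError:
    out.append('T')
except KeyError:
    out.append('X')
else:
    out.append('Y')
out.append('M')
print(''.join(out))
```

Execution trace: 'Z' (try body) → 'W' (try body, no exception) → 'Y' (else) → 'M' (after the try/except). Output: ZWYM

Answer: ZWYM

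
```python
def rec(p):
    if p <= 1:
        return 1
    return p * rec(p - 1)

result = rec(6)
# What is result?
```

rec(6) = 6 * 5 * 4 * 3 * 2 * 1 = 720

Answer: 720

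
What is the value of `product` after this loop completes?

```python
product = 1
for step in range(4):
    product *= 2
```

2^4 = 16
`product` takes the values: 1 → 2 → 4 → 8 → 16

Answer: 16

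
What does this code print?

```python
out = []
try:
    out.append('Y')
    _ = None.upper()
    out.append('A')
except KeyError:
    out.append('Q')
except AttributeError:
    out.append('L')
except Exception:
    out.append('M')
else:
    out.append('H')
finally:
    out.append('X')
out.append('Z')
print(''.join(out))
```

Execution trace: 'Y' (try body) → 'L' (except AttributeError) → 'X' (finally) → 'Z' (after the try/except). Output: YLXZ

Answer: YLXZ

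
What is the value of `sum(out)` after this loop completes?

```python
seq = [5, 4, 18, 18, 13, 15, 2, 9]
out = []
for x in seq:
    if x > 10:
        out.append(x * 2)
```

Sum of doubled values > 10
`out` takes the values: [] → [36] → [36, 36] → [36, 36, 26] → [36, 36, 26, 30]
So `sum(out)` = 128

Answer: 128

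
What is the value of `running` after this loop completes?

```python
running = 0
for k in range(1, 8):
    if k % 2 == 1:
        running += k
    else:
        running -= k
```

Add odd, subtract even
`running` takes the values: 0 → 1 → -1 → 2 → -2 → 3 → -3 → 4

Answer: 4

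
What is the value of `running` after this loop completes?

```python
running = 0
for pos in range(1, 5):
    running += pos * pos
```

Sum of squares 1² to 4² = 30
`running` takes the values: 0 → 1 → 5 → 14 → 30

Answer: 30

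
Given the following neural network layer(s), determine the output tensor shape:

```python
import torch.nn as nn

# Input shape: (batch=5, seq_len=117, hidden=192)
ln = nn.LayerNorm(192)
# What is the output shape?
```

Input: (5, 117, 192) -> Output: (5, 117, 192)

Answer: (5, 117, 192)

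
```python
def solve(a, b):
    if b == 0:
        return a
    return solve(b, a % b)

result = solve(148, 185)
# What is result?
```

solve(148, 185) -> solve(185, 148) -> solve(148, 37) -> solve(37, 0) -> 37

Answer: 37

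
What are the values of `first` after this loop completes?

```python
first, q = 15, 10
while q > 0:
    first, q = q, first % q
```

GCD of 15 and 10
`first` takes the values: 15 → 10 → 5

Answer: 5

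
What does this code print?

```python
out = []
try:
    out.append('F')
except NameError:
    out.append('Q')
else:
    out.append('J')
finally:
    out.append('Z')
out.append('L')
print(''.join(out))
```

Execution trace: 'F' (try body, no exception) → 'J' (else) → 'Z' (finally) → 'L' (after the try/except). Output: FJZL

Answer: FJZL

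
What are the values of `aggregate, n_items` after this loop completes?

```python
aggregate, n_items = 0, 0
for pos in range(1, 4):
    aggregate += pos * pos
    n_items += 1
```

Sum of squares and count
`aggregate, n_items` takes the values: (0, 0) → (1, 0) → (1, 1) → (5, 1) → (5, 2) → (14, 2) → (14, 3)

Answer: 14, 3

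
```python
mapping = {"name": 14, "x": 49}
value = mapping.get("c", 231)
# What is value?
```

Trace:
`mapping = {"name": 14, "x": 49}` → mapping = {'name': 14, 'x': 49}
`value = mapping.get("c", 231)` → value = 231
So value = 231

Answer: 231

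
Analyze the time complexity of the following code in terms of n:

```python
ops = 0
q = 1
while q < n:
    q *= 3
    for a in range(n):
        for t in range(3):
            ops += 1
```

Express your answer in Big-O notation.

Each loop level contributes: log n × n × 1. Multiplying the contributions gives O(n log n).

Answer: O(n log n)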